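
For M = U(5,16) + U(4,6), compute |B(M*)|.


(M1+M2)* = M1* + M2*.
M1* = U(11,16), bases: C(16,11) = 4368.
M2* = U(2,6), bases: C(6,2) = 15.
|B(M*)| = 4368 * 15 = 65520.

65520


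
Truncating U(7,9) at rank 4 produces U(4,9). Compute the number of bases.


Truncating U(7,9) to rank 4 gives U(4,9).
Bases of U(4,9) are all 4-element subsets of 9 elements.
Number of bases = C(9,4) = 9! / (4! * 5!) = 126.

126


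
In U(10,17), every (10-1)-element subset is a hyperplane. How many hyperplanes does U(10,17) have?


Hyperplanes of U(10,17) are flats of rank 9.
In a uniform matroid, these are exactly the (9)-element subsets.
Count = C(17,9) = 17! / (9! * 8!) = 24310.

24310


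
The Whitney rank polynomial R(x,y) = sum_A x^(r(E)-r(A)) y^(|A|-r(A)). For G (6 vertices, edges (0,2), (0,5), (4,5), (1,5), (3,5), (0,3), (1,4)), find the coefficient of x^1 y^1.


R(x,y) = sum over A in 2^E of x^(r(E)-r(A)) * y^(|A|-r(A)).
G has 6 vertices, 7 edges. r(E) = 5.
Enumerate all 2^7 = 128 subsets.
Count subsets with r(E)-r(A)=1 and |A|-r(A)=1: 12.

12


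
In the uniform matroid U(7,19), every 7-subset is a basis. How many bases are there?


Bases of U(7,19) are all 7-element subsets of the 19-element ground set.
Number of bases = C(19,7).
C(19,7) = 50388.

50388


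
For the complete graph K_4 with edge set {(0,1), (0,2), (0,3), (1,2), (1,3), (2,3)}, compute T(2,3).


T(K_4; x,y) = x^3 + 3x^2 + 4xy + 2x + y^3 + 3y^2 + 2y.
Substituting x=2, y=3:
= 8 + 12 + 24 + 4 + 27 + 27 + 6
= 108.

108


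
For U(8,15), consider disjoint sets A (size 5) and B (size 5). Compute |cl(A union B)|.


|A union B| = 5 + 5 = 10 (disjoint).
In U(8,15), cl(S) = S if |S| < 8, else cl(S) = E.
Since 10 >= 8, cl(A union B) = E.
|cl(A union B)| = 15.

15


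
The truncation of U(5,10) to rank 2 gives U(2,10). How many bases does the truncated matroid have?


Truncating U(5,10) to rank 2 gives U(2,10).
Bases of U(2,10) are all 2-element subsets of 10 elements.
Number of bases = (10 choose 2) = 45.

45


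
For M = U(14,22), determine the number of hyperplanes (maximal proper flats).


Hyperplanes of U(14,22) are flats of rank 13.
In a uniform matroid, these are exactly the (13)-element subsets.
Count = (22 choose 13) = 497420.

497420


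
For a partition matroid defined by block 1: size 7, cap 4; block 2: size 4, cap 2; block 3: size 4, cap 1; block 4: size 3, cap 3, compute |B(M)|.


A basis picks exactly ci elements from block i.
Number of bases = product of C(|Si|, ci).
= C(7,4) * C(4,2) * C(4,1) * C(3,3)
= 35 * 6 * 4 * 1
= 840.

840


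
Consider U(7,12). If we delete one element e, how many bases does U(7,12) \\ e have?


Deleting e from U(7,12) gives U(7,11) since n > r.
Bases of U(7,11) = (11 choose 7) = 330.

330


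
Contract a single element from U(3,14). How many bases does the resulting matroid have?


Contracting e from U(3,14) gives U(2,13).
Bases of U(2,13) = (13 choose 2) = 78.

78


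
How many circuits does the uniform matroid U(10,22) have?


In U(10,22), circuits are the (11)-element subsets.
Any set of 11 elements is dependent, and removing any one element gives
an independent set of size 10, so it is a minimal dependent set.
Number of circuits = (22 choose 11) = 705432.

705432


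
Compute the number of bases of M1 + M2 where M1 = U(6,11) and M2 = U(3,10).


Bases of a direct sum M1 + M2: |B| = |B(M1)| * |B(M2)|.
|B(U(6,11))| = C(11,6) = 462.
|B(U(3,10))| = C(10,3) = 120.
Total bases = 462 * 120 = 55440.

55440


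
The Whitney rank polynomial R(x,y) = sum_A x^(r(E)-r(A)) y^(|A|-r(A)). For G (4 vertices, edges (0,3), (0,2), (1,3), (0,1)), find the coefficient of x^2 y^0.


R(x,y) = sum over A in 2^E of x^(r(E)-r(A)) * y^(|A|-r(A)).
G has 4 vertices, 4 edges. r(E) = 3.
Enumerate all 2^4 = 16 subsets.
Count subsets with r(E)-r(A)=2 and |A|-r(A)=0: 4.

4


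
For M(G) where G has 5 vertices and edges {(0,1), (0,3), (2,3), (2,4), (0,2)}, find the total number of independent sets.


An independent set in a graphic matroid is an acyclic edge subset.
G has 5 vertices and 5 edges.
Enumerate all 2^5 = 32 subsets, checking for acyclicity.
Total independent sets = 28.

28


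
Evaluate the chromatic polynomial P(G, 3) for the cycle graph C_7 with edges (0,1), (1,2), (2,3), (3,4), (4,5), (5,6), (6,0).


P(C_7, k) = (k-1)^7 + (-1)^7*(k-1).
P(3) = (2)^7 - 2
= 128 - 2 = 126.

126


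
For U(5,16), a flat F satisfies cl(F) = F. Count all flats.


Flats of U(5,16): every subset of size < 5 is a flat, plus E itself.
Count = C(16,0) + C(16,1) + C(16,2) + C(16,3) + C(16,4) + 1
     = 1 + 16 + 120 + 560 + 1820 + 1
     = 2518.

2518


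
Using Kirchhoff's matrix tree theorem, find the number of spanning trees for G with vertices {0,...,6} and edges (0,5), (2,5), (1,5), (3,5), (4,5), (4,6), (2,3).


By Kirchhoff's matrix tree theorem, the number of spanning trees equals
the determinant of any cofactor of the Laplacian matrix L.
G has 7 vertices and 7 edges.
Computing the (6 x 6) cofactor determinant gives 3.

3


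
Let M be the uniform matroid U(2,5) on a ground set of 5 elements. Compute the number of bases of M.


Bases of U(2,5) are all 2-element subsets of the 5-element ground set.
Number of bases = C(5,2).
C(5,2) = 5! / (2! * 3!) = 10.

10


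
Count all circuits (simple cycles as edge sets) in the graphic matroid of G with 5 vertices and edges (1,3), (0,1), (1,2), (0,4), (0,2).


A circuit in a graphic matroid = edge set of a simple cycle.
G has 5 vertices and 5 edges.
Enumerating all minimal edge subsets forming cycles...
Total circuits found: 1.

1


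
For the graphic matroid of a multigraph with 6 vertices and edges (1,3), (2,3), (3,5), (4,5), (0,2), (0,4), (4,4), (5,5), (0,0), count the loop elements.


In a graphic matroid, a loop is a self-loop edge (u,u) with rank 0.
Examining all 9 edges for self-loops...
Self-loops found: (4,4), (5,5), (0,0)
Number of loops = 3.

3


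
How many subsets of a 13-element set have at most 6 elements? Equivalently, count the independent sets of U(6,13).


Independent sets of U(6,13) are all subsets of size <= 6.
Count = (13 choose 0) + (13 choose 1) + (13 choose 2) + (13 choose 3) + (13 choose 4) + (13 choose 5) + (13 choose 6)
     = 1 + 13 + 78 + 286 + 715 + 1287 + 1716
     = 4096.

4096


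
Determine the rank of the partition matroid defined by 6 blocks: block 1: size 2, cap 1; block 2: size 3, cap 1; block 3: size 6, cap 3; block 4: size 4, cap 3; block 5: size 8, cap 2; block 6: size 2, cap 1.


Rank of a partition matroid = sum of min(|Si|, ci) for each block.
= min(2,1) + min(3,1) + min(6,3) + min(4,3) + min(8,2) + min(2,1)
= 1 + 1 + 3 + 3 + 2 + 1
= 11.

11


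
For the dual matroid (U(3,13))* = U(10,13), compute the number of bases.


The dual of U(r,n) is U(n-r, n) = U(10,13).
Bases of U(10,13) are all (10)-element subsets.
|B(M*)| = C(13,10) = 13! / (10! * 3!) = 286.

286


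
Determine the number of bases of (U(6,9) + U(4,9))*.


(M1+M2)* = M1* + M2*.
M1* = U(3,9), bases: C(9,3) = 84.
M2* = U(5,9), bases: C(9,5) = 126.
|B(M*)| = 84 * 126 = 10584.

10584


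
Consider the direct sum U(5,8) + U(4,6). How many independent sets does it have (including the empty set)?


For a direct sum, |I(M1+M2)| = |I(M1)| * |I(M2)|.
|I(U(5,8))| = sum C(8,k) for k=0..5 = 219.
|I(U(4,6))| = sum C(6,k) for k=0..4 = 57.
Total = 219 * 57 = 12483.

12483


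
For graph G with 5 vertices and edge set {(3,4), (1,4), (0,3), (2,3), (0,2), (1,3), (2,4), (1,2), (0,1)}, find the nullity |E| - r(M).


Cycle rank (nullity) = |E| - r(M) = |E| - (|V| - c).
|E| = 9, |V| = 5, c = 1.
Nullity = 9 - (5 - 1) = 9 - 4 = 5.

5


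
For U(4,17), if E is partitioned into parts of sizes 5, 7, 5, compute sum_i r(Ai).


r(Ai) = min(|Ai|, 4) for each part.
Sum = min(5,4) + min(7,4) + min(5,4)
    = 4 + 4 + 4
    = 12.

12


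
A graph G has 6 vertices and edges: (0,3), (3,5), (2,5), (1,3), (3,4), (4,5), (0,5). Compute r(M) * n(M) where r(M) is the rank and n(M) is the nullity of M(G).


r(M) = |V| - c = 6 - 1 = 5.
nullity = |E| - r(M) = 7 - 5 = 2.
Product = 5 * 2 = 10.

10


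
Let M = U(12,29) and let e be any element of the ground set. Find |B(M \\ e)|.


Deleting e from U(12,29) gives U(12,28) since n > r.
Bases of U(12,28) = C(28,12) = 30421755.

30421755


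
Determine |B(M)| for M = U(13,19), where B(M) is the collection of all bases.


Bases of U(13,19) are all 13-element subsets of the 19-element ground set.
Number of bases = C(19,13).
C(19,13) = 19! / (13! * 6!) = 27132.

27132


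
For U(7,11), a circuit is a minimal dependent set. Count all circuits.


In U(7,11), circuits are the (8)-element subsets.
Any set of 8 elements is dependent, and removing any one element gives
an independent set of size 7, so it is a minimal dependent set.
Number of circuits = (11 choose 8) = 165.

165


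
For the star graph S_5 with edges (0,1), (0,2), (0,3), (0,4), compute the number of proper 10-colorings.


P(tree, k) = k * (k-1)^(4) for any tree on 5 vertices.
P(10) = 10 * 9^4 = 10 * 6561 = 65610.

65610


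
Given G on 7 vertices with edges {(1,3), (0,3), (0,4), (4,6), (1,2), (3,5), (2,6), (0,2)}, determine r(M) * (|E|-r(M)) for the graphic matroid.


r(M) = |V| - c = 7 - 1 = 6.
nullity = |E| - r(M) = 8 - 6 = 2.
Product = 6 * 2 = 12.

12


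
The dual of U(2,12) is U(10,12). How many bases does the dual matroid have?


The dual of U(r,n) is U(n-r, n) = U(10,12).
Bases of U(10,12) are all (10)-element subsets.
|B(M*)| = C(12,10) = 12! / (10! * 2!) = 66.

66


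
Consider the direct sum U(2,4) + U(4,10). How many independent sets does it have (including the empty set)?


For a direct sum, |I(M1+M2)| = |I(M1)| * |I(M2)|.
|I(U(2,4))| = sum C(4,k) for k=0..2 = 11.
|I(U(4,10))| = sum C(10,k) for k=0..4 = 386.
Total = 11 * 386 = 4246.

4246


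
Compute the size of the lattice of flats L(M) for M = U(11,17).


Flats of U(11,17): every subset of size < 11 is a flat, plus E itself.
Count = (17 choose 0) + (17 choose 1) + (17 choose 2) + (17 choose 3) + (17 choose 4) + (17 choose 5) + (17 choose 6) + (17 choose 7) + (17 choose 8) + (17 choose 9) + (17 choose 10) + 1
     = 1 + 17 + 136 + 680 + 2380 + 6188 + 12376 + 19448 + 24310 + 24310 + 19448 + 1
     = 109295.

109295


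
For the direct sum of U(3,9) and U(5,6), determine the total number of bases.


Bases of a direct sum M1 + M2: |B| = |B(M1)| * |B(M2)|.
|B(U(3,9))| = C(9,3) = 84.
|B(U(5,6))| = C(6,5) = 6.
Total bases = 84 * 6 = 504.

504


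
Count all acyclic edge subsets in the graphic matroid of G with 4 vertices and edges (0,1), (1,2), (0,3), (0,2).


An independent set in a graphic matroid is an acyclic edge subset.
G has 4 vertices and 4 edges.
Enumerate all 2^4 = 16 subsets, checking for acyclicity.
Total independent sets = 14.

14


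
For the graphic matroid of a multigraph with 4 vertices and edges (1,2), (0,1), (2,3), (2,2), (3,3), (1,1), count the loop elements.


In a graphic matroid, a loop is a self-loop edge (u,u) with rank 0.
Examining all 6 edges for self-loops...
Self-loops found: (2,2), (3,3), (1,1)
Number of loops = 3.

3


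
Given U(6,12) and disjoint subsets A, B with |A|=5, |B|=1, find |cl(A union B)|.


|A union B| = 5 + 1 = 6 (disjoint).
In U(6,12), cl(S) = S if |S| < 6, else cl(S) = E.
Since 6 >= 6, cl(A union B) = E.
|cl(A union B)| = 12.

12


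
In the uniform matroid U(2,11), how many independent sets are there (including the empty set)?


Independent sets of U(2,11) are all subsets of size <= 2.
Count = C(11,0) + C(11,1) + C(11,2)
     = 1 + 11 + 55
     = 67.

67


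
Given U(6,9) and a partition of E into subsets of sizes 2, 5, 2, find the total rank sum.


r(Ai) = min(|Ai|, 6) for each part.
Sum = min(2,6) + min(5,6) + min(2,6)
    = 2 + 5 + 2
    = 9.

9


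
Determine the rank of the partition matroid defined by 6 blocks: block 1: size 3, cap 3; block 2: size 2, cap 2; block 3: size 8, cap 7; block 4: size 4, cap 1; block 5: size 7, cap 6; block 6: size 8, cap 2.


Rank of a partition matroid = sum of min(|Si|, ci) for each block.
= min(3,3) + min(2,2) + min(8,7) + min(4,1) + min(7,6) + min(8,2)
= 3 + 2 + 7 + 1 + 6 + 2
= 21.

21


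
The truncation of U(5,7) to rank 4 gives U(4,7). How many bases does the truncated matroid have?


Truncating U(5,7) to rank 4 gives U(4,7).
Bases of U(4,7) are all 4-element subsets of 7 elements.
Number of bases = (7 choose 4) = 35.

35


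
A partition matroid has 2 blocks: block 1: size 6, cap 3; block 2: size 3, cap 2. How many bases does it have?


A basis picks exactly ci elements from block i.
Number of bases = product of C(|Si|, ci).
= C(6,3) * C(3,2)
= 20 * 3
= 60.

60


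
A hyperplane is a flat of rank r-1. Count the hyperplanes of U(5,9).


Hyperplanes of U(5,9) are flats of rank 4.
In a uniform matroid, these are exactly the (4)-element subsets.
Count = C(9,4) = (9 * 8 * 7 * 6) / (1 * 2 * 3 * 4) = 126.

126


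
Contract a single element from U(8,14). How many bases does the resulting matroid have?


Contracting e from U(8,14) gives U(7,13).
Bases of U(7,13) = (13 choose 7) = 1716.

1716


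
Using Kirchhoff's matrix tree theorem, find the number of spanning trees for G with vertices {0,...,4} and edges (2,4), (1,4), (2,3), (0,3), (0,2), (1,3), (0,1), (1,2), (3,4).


By Kirchhoff's matrix tree theorem, the number of spanning trees equals
the determinant of any cofactor of the Laplacian matrix L.
G has 5 vertices and 9 edges.
Computing the (4 x 4) cofactor determinant gives 75.

75


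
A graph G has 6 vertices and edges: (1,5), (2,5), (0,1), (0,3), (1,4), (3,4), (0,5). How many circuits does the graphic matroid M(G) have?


A circuit in a graphic matroid = edge set of a simple cycle.
G has 6 vertices and 7 edges.
Enumerating all minimal edge subsets forming cycles...
Total circuits found: 3.

3


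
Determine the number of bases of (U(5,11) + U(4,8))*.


(M1+M2)* = M1* + M2*.
M1* = U(6,11), bases: C(11,6) = 462.
M2* = U(4,8), bases: C(8,4) = 70.
|B(M*)| = 462 * 70 = 32340.

32340


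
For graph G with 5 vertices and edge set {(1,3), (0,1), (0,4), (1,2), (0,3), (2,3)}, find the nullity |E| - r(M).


Cycle rank (nullity) = |E| - r(M) = |E| - (|V| - c).
|E| = 6, |V| = 5, c = 1.
Nullity = 6 - (5 - 1) = 6 - 4 = 2.

2


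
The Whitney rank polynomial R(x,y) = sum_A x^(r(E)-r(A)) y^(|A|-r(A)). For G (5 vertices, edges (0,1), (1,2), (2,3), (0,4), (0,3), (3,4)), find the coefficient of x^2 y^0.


R(x,y) = sum over A in 2^E of x^(r(E)-r(A)) * y^(|A|-r(A)).
G has 5 vertices, 6 edges. r(E) = 4.
Enumerate all 2^6 = 64 subsets.
Count subsets with r(E)-r(A)=2 and |A|-r(A)=0: 15.

15


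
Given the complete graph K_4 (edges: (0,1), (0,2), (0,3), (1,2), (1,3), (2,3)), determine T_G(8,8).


T(K_4; x,y) = x^3 + 3x^2 + 4xy + 2x + y^3 + 3y^2 + 2y.
Substituting x=8, y=8:
= 512 + 192 + 256 + 16 + 512 + 192 + 16
= 1696.

1696


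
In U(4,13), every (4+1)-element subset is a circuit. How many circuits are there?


In U(4,13), circuits are the (5)-element subsets.
Any set of 5 elements is dependent, and removing any one element gives
an independent set of size 4, so it is a minimal dependent set.
Number of circuits = C(13,5) = 13! / (5! * 8!) = 1287.

1287


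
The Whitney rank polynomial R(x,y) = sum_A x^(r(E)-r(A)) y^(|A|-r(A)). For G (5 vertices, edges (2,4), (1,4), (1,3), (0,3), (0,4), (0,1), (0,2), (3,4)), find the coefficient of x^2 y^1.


R(x,y) = sum over A in 2^E of x^(r(E)-r(A)) * y^(|A|-r(A)).
G has 5 vertices, 8 edges. r(E) = 4.
Enumerate all 2^8 = 256 subsets.
Count subsets with r(E)-r(A)=2 and |A|-r(A)=1: 5.

5


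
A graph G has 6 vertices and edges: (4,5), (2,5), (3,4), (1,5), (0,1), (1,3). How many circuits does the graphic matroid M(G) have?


A circuit in a graphic matroid = edge set of a simple cycle.
G has 6 vertices and 6 edges.
Enumerating all minimal edge subsets forming cycles...
Total circuits found: 1.

1


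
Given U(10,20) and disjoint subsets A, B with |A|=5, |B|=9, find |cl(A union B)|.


|A union B| = 5 + 9 = 14 (disjoint).
In U(10,20), cl(S) = S if |S| < 10, else cl(S) = E.
Since 14 >= 10, cl(A union B) = E.
|cl(A union B)| = 20.

20


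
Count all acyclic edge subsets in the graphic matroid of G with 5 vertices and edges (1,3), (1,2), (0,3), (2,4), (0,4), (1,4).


An independent set in a graphic matroid is an acyclic edge subset.
G has 5 vertices and 6 edges.
Enumerate all 2^6 = 64 subsets, checking for acyclicity.
Total independent sets = 52.

52


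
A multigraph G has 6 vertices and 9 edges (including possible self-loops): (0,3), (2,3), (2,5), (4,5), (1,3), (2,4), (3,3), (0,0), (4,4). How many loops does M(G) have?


In a graphic matroid, a loop is a self-loop edge (u,u) with rank 0.
Examining all 9 edges for self-loops...
Self-loops found: (3,3), (0,0), (4,4)
Number of loops = 3.

3


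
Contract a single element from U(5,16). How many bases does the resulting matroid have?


Contracting e from U(5,16) gives U(4,15).
Bases of U(4,15) = C(15,4) = 15! / (4! * 11!) = 1365.

1365


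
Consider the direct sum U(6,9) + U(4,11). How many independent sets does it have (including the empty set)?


For a direct sum, |I(M1+M2)| = |I(M1)| * |I(M2)|.
|I(U(6,9))| = sum C(9,k) for k=0..6 = 466.
|I(U(4,11))| = sum C(11,k) for k=0..4 = 562.
Total = 466 * 562 = 261892.

261892


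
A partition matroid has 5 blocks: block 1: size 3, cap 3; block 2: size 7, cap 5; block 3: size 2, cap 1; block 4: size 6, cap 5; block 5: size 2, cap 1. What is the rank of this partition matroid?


Rank of a partition matroid = sum of min(|Si|, ci) for each block.
= min(3,3) + min(7,5) + min(2,1) + min(6,5) + min(2,1)
= 3 + 5 + 1 + 5 + 1
= 15.

15


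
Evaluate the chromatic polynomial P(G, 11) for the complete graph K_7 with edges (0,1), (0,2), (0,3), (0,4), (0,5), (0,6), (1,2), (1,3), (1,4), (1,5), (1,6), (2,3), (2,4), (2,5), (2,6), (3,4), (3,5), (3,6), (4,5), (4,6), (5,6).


P(K_7, k) = k(k-1)(k-2)...(k-6).
P(11) = (11) * (10) * (9) * (8) * (7) * (6) * (5) = 1663200.

1663200


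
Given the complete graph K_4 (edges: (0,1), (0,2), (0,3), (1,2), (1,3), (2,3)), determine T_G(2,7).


T(K_4; x,y) = x^3 + 3x^2 + 4xy + 2x + y^3 + 3y^2 + 2y.
Substituting x=2, y=7:
= 8 + 12 + 56 + 4 + 343 + 147 + 14
= 584.

584


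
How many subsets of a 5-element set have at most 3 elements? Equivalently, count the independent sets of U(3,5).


Independent sets of U(3,5) are all subsets of size <= 3.
Count = (5 choose 0) + (5 choose 1) + (5 choose 2) + (5 choose 3)
     = 1 + 5 + 10 + 10
     = 26.

26


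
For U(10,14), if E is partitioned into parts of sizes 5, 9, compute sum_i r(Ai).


r(Ai) = min(|Ai|, 10) for each part.
Sum = min(5,10) + min(9,10)
    = 5 + 9
    = 14.

14


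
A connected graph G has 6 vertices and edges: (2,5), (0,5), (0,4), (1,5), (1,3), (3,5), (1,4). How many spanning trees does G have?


By Kirchhoff's matrix tree theorem, the number of spanning trees equals
the determinant of any cofactor of the Laplacian matrix L.
G has 6 vertices and 7 edges.
Computing the (5 x 5) cofactor determinant gives 11.

11


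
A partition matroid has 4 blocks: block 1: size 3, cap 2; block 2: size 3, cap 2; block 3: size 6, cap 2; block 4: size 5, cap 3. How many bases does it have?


A basis picks exactly ci elements from block i.
Number of bases = product of C(|Si|, ci).
= C(3,2) * C(3,2) * C(6,2) * C(5,3)
= 3 * 3 * 15 * 10
= 1350.

1350


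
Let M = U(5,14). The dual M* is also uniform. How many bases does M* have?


The dual of U(r,n) is U(n-r, n) = U(9,14).
Bases of U(9,14) are all (9)-element subsets.
|B(M*)| = C(14,9) = 2002.

2002


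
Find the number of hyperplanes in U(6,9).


Hyperplanes of U(6,9) are flats of rank 5.
In a uniform matroid, these are exactly the (5)-element subsets.
Count = C(9,5) = 126.

126


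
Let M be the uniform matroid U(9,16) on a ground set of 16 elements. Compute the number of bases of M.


Bases of U(9,16) are all 9-element subsets of the 16-element ground set.
Number of bases = C(16,9).
C(16,9) = 16! / (9! * 7!) = 11440.

11440


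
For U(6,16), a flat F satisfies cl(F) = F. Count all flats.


Flats of U(6,16): every subset of size < 6 is a flat, plus E itself.
Count = C(16,0) + C(16,1) + C(16,2) + C(16,3) + C(16,4) + C(16,5) + 1
     = 1 + 16 + 120 + 560 + 1820 + 4368 + 1
     = 6886.

6886


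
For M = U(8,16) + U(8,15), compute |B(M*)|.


(M1+M2)* = M1* + M2*.
M1* = U(8,16), bases: C(16,8) = 12870.
M2* = U(7,15), bases: C(15,7) = 6435.
|B(M*)| = 12870 * 6435 = 82818450.

82818450


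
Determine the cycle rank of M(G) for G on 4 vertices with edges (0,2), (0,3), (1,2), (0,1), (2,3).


Cycle rank (nullity) = |E| - r(M) = |E| - (|V| - c).
|E| = 5, |V| = 4, c = 1.
Nullity = 5 - (4 - 1) = 5 - 3 = 2.

2


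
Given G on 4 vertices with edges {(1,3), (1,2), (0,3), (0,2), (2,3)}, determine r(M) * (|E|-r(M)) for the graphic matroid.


r(M) = |V| - c = 4 - 1 = 3.
nullity = |E| - r(M) = 5 - 3 = 2.
Product = 3 * 2 = 6.

6


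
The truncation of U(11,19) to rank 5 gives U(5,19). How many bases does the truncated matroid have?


Truncating U(11,19) to rank 5 gives U(5,19).
Bases of U(5,19) are all 5-element subsets of 19 elements.
Number of bases = C(19,5) = 19! / (5! * 14!) = 11628.

11628


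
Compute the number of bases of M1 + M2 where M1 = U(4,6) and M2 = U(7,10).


Bases of a direct sum M1 + M2: |B| = |B(M1)| * |B(M2)|.
|B(U(4,6))| = C(6,4) = 15.
|B(U(7,10))| = C(10,7) = 120.
Total bases = 15 * 120 = 1800.

1800


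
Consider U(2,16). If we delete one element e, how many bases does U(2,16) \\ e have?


Deleting e from U(2,16) gives U(2,15) since n > r.
Bases of U(2,15) = C(15,2) = 15! / (2! * 13!) = 105.

105


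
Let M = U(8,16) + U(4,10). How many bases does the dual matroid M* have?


(M1+M2)* = M1* + M2*.
M1* = U(8,16), bases: C(16,8) = 12870.
M2* = U(6,10), bases: C(10,6) = 210.
|B(M*)| = 12870 * 210 = 2702700.

2702700


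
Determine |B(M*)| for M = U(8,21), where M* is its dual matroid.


The dual of U(r,n) is U(n-r, n) = U(13,21).
Bases of U(13,21) are all (13)-element subsets.
|B(M*)| = C(21,13) = 203490.

203490


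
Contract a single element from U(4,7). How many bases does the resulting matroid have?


Contracting e from U(4,7) gives U(3,6).
Bases of U(3,6) = (6 choose 3) = 20.

20


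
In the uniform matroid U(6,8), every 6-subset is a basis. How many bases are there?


Bases of U(6,8) are all 6-element subsets of the 8-element ground set.
Number of bases = C(8,6).
C(8,6) = 28.

28


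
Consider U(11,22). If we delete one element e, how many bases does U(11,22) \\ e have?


Deleting e from U(11,22) gives U(11,21) since n > r.
Bases of U(11,21) = C(21,11) = 21! / (11! * 10!) = 352716.

352716


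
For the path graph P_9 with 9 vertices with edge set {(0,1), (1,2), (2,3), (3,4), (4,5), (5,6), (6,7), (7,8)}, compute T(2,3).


A path on 9 vertices is a tree with 8 edges.
T(x,y) = x^(8) for any tree.
T(2,3) = 2^8 = 256.

256


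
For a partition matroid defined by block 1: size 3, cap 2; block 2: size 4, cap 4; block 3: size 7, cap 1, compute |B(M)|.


A basis picks exactly ci elements from block i.
Number of bases = product of C(|Si|, ci).
= C(3,2) * C(4,4) * C(7,1)
= 3 * 1 * 7
= 21.

21


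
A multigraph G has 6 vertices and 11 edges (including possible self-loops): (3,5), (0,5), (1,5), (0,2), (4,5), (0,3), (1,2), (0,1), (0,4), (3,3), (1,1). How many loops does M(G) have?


In a graphic matroid, a loop is a self-loop edge (u,u) with rank 0.
Examining all 11 edges for self-loops...
Self-loops found: (3,3), (1,1)
Number of loops = 2.

2


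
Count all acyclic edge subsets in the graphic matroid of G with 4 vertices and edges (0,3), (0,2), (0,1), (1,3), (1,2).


An independent set in a graphic matroid is an acyclic edge subset.
G has 4 vertices and 5 edges.
Enumerate all 2^5 = 32 subsets, checking for acyclicity.
Total independent sets = 24.

24


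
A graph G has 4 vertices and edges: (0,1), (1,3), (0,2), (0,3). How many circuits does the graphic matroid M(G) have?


A circuit in a graphic matroid = edge set of a simple cycle.
G has 4 vertices and 4 edges.
Enumerating all minimal edge subsets forming cycles...
Total circuits found: 1.

1


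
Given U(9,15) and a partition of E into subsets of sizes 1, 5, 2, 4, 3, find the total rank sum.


r(Ai) = min(|Ai|, 9) for each part.
Sum = min(1,9) + min(5,9) + min(2,9) + min(4,9) + min(3,9)
    = 1 + 5 + 2 + 4 + 3
    = 15.

15


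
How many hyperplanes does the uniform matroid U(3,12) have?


Hyperplanes of U(3,12) are flats of rank 2.
In a uniform matroid, these are exactly the (2)-element subsets.
Count = (12 choose 2) = 66.

66


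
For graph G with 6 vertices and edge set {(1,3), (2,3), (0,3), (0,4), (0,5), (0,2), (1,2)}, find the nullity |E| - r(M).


Cycle rank (nullity) = |E| - r(M) = |E| - (|V| - c).
|E| = 7, |V| = 6, c = 1.
Nullity = 7 - (6 - 1) = 7 - 5 = 2.

2


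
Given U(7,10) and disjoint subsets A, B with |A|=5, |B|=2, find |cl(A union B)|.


|A union B| = 5 + 2 = 7 (disjoint).
In U(7,10), cl(S) = S if |S| < 7, else cl(S) = E.
Since 7 >= 7, cl(A union B) = E.
|cl(A union B)| = 10.

10


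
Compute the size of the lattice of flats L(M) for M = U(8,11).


Flats of U(8,11): every subset of size < 8 is a flat, plus E itself.
Count = (11 choose 0) + (11 choose 1) + (11 choose 2) + (11 choose 3) + (11 choose 4) + (11 choose 5) + (11 choose 6) + (11 choose 7) + 1
     = 1 + 11 + 55 + 165 + 330 + 462 + 462 + 330 + 1
     = 1817.

1817


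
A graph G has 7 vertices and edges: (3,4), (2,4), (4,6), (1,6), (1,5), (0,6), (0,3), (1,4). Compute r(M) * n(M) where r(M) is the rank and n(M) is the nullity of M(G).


r(M) = |V| - c = 7 - 1 = 6.
nullity = |E| - r(M) = 8 - 6 = 2.
Product = 6 * 2 = 12.

12


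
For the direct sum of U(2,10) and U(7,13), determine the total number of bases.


Bases of a direct sum M1 + M2: |B| = |B(M1)| * |B(M2)|.
|B(U(2,10))| = C(10,2) = 45.
|B(U(7,13))| = C(13,7) = 1716.
Total bases = 45 * 1716 = 77220.

77220


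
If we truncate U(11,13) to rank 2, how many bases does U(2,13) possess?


Truncating U(11,13) to rank 2 gives U(2,13).
Bases of U(2,13) are all 2-element subsets of 13 elements.
Number of bases = C(13,2) = 13! / (2! * 11!) = 78.

78


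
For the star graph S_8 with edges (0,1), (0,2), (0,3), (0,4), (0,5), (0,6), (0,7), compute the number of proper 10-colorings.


P(tree, k) = k * (k-1)^(7) for any tree on 8 vertices.
P(10) = 10 * 9^7 = 10 * 4782969 = 47829690.

47829690


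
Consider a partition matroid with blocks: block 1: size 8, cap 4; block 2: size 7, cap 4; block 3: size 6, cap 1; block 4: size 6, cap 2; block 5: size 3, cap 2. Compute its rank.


Rank of a partition matroid = sum of min(|Si|, ci) for each block.
= min(8,4) + min(7,4) + min(6,1) + min(6,2) + min(3,2)
= 4 + 4 + 1 + 2 + 2
= 13.

13


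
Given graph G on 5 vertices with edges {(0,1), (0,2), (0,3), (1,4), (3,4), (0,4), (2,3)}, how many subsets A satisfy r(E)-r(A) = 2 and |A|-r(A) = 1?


R(x,y) = sum over A in 2^E of x^(r(E)-r(A)) * y^(|A|-r(A)).
G has 5 vertices, 7 edges. r(E) = 4.
Enumerate all 2^7 = 128 subsets.
Count subsets with r(E)-r(A)=2 and |A|-r(A)=1: 3.

3


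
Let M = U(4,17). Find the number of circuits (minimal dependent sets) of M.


In U(4,17), circuits are the (5)-element subsets.
Any set of 5 elements is dependent, and removing any one element gives
an independent set of size 4, so it is a minimal dependent set.
Number of circuits = C(17,5) = 17! / (5! * 12!) = 6188.

6188


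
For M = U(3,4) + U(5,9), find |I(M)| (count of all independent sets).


For a direct sum, |I(M1+M2)| = |I(M1)| * |I(M2)|.
|I(U(3,4))| = sum C(4,k) for k=0..3 = 15.
|I(U(5,9))| = sum C(9,k) for k=0..5 = 382.
Total = 15 * 382 = 5730.

5730


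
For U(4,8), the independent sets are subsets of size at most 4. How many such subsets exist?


Independent sets of U(4,8) are all subsets of size <= 4.
Count = (8 choose 0) + (8 choose 1) + (8 choose 2) + (8 choose 3) + (8 choose 4)
     = 1 + 8 + 28 + 56 + 70
     = 163.

163


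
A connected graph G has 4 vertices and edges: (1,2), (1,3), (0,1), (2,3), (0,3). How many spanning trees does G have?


By Kirchhoff's matrix tree theorem, the number of spanning trees equals
the determinant of any cofactor of the Laplacian matrix L.
G has 4 vertices and 5 edges.
Computing the (3 x 3) cofactor determinant gives 8.

8


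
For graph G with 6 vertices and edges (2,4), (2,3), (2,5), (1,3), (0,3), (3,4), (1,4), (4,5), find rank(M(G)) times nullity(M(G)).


r(M) = |V| - c = 6 - 1 = 5.
nullity = |E| - r(M) = 8 - 5 = 3.
Product = 5 * 3 = 15.

15


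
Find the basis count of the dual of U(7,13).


The dual of U(r,n) is U(n-r, n) = U(6,13).
Bases of U(6,13) are all (6)-element subsets.
|B(M*)| = C(13,6) = 13! / (6! * 7!) = 1716.

1716


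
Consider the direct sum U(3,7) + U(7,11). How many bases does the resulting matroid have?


Bases of a direct sum M1 + M2: |B| = |B(M1)| * |B(M2)|.
|B(U(3,7))| = C(7,3) = 35.
|B(U(7,11))| = C(11,7) = 330.
Total bases = 35 * 330 = 11550.

11550


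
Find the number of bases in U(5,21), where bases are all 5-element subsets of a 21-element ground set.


Bases of U(5,21) are all 5-element subsets of the 21-element ground set.
Number of bases = C(21,5).
C(21,5) = 21! / (5! * 16!) = 20349.

20349


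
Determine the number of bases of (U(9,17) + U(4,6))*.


(M1+M2)* = M1* + M2*.
M1* = U(8,17), bases: C(17,8) = 24310.
M2* = U(2,6), bases: C(6,2) = 15.
|B(M*)| = 24310 * 15 = 364650.

364650


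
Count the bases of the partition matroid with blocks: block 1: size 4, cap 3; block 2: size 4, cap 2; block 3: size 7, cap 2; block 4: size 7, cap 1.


A basis picks exactly ci elements from block i.
Number of bases = product of C(|Si|, ci).
= C(4,3) * C(4,2) * C(7,2) * C(7,1)
= 4 * 6 * 21 * 7
= 3528.

3528


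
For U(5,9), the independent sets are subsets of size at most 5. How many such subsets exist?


Independent sets of U(5,9) are all subsets of size <= 5.
Count = (9 choose 0) + (9 choose 1) + (9 choose 2) + (9 choose 3) + (9 choose 4) + (9 choose 5)
     = 1 + 9 + 36 + 84 + 126 + 126
     = 382.

382


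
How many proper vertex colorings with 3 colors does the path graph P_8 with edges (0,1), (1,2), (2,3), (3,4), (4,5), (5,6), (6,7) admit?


P(P_8, k) = k * (k-1)^(7).
P(3) = 3 * 2^7 = 3 * 128 = 384.

384


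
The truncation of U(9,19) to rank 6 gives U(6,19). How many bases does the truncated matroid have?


Truncating U(9,19) to rank 6 gives U(6,19).
Bases of U(6,19) are all 6-element subsets of 19 elements.
Number of bases = (19 choose 6) = 27132.

27132


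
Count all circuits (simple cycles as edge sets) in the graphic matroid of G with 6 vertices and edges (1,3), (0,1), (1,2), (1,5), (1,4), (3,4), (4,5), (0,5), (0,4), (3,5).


A circuit in a graphic matroid = edge set of a simple cycle.
G has 6 vertices and 10 edges.
Enumerating all minimal edge subsets forming cycles...
Total circuits found: 22.

22


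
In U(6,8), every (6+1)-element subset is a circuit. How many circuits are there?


In U(6,8), circuits are the (7)-element subsets.
Any set of 7 elements is dependent, and removing any one element gives
an independent set of size 6, so it is a minimal dependent set.
Number of circuits = C(8,7) = 8.

8


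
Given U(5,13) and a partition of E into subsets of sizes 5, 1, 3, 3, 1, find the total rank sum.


r(Ai) = min(|Ai|, 5) for each part.
Sum = min(5,5) + min(1,5) + min(3,5) + min(3,5) + min(1,5)
    = 5 + 1 + 3 + 3 + 1
    = 13.

13


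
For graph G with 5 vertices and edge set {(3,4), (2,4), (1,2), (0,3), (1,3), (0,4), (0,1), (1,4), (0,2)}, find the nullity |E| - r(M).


Cycle rank (nullity) = |E| - r(M) = |E| - (|V| - c).
|E| = 9, |V| = 5, c = 1.
Nullity = 9 - (5 - 1) = 9 - 4 = 5.

5


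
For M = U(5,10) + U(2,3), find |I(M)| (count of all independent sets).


For a direct sum, |I(M1+M2)| = |I(M1)| * |I(M2)|.
|I(U(5,10))| = sum C(10,k) for k=0..5 = 638.
|I(U(2,3))| = sum C(3,k) for k=0..2 = 7.
Total = 638 * 7 = 4466.

4466


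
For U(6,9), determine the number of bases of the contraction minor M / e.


Contracting e from U(6,9) gives U(5,8).
Bases of U(5,8) = C(8,5) = 8! / (5! * 3!) = 56.

56


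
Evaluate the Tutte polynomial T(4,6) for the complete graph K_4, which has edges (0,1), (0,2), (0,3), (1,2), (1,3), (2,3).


T(K_4; x,y) = x^3 + 3x^2 + 4xy + 2x + y^3 + 3y^2 + 2y.
Substituting x=4, y=6:
= 64 + 48 + 96 + 8 + 216 + 108 + 12
= 552.

552


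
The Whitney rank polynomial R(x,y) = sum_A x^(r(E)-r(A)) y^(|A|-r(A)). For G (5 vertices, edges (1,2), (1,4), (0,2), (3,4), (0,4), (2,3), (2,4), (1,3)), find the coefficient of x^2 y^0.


R(x,y) = sum over A in 2^E of x^(r(E)-r(A)) * y^(|A|-r(A)).
G has 5 vertices, 8 edges. r(E) = 4.
Enumerate all 2^8 = 256 subsets.
Count subsets with r(E)-r(A)=2 and |A|-r(A)=0: 28.

28


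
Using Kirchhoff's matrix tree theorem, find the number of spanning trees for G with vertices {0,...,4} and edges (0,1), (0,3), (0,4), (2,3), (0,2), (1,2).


By Kirchhoff's matrix tree theorem, the number of spanning trees equals
the determinant of any cofactor of the Laplacian matrix L.
G has 5 vertices and 6 edges.
Computing the (4 x 4) cofactor determinant gives 8.

8


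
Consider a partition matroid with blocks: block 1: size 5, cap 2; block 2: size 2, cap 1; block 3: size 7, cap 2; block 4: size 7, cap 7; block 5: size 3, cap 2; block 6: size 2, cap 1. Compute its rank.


Rank of a partition matroid = sum of min(|Si|, ci) for each block.
= min(5,2) + min(2,1) + min(7,2) + min(7,7) + min(3,2) + min(2,1)
= 2 + 1 + 2 + 7 + 2 + 1
= 15.

15


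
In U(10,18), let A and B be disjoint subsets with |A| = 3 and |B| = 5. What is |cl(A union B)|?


|A union B| = 3 + 5 = 8 (disjoint).
In U(10,18), cl(S) = S if |S| < 10, else cl(S) = E.
Since 8 < 10, cl(A union B) = A union B.
|cl(A union B)| = 8.

8


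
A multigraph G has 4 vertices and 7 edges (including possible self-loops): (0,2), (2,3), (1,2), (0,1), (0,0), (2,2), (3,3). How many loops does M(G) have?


In a graphic matroid, a loop is a self-loop edge (u,u) with rank 0.
Examining all 7 edges for self-loops...
Self-loops found: (0,0), (2,2), (3,3)
Number of loops = 3.

3


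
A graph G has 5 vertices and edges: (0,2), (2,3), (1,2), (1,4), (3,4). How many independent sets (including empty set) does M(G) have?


An independent set in a graphic matroid is an acyclic edge subset.
G has 5 vertices and 5 edges.
Enumerate all 2^5 = 32 subsets, checking for acyclicity.
Total independent sets = 30.

30


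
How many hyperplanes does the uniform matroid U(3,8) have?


Hyperplanes of U(3,8) are flats of rank 2.
In a uniform matroid, these are exactly the (2)-element subsets.
Count = C(8,2) = 8! / (2! * 6!) = 28.

28


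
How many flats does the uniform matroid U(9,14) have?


Flats of U(9,14): every subset of size < 9 is a flat, plus E itself.
Count = (14 choose 0) + (14 choose 1) + (14 choose 2) + (14 choose 3) + (14 choose 4) + (14 choose 5) + (14 choose 6) + (14 choose 7) + (14 choose 8) + 1
     = 1 + 14 + 91 + 364 + 1001 + 2002 + 3003 + 3432 + 3003 + 1
     = 12912.

12912


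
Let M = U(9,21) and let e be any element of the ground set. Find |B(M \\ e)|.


Deleting e from U(9,21) gives U(9,20) since n > r.
Bases of U(9,20) = C(20,9) = 167960.

167960


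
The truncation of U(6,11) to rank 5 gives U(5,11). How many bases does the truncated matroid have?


Truncating U(6,11) to rank 5 gives U(5,11).
Bases of U(5,11) are all 5-element subsets of 11 elements.
Number of bases = C(11,5) = 11! / (5! * 6!) = 462.

462


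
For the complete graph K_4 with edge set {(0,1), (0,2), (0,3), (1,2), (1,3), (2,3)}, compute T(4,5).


T(K_4; x,y) = x^3 + 3x^2 + 4xy + 2x + y^3 + 3y^2 + 2y.
Substituting x=4, y=5:
= 64 + 48 + 80 + 8 + 125 + 75 + 10
= 410.

410


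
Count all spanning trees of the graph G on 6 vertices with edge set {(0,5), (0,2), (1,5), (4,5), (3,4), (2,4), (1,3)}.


By Kirchhoff's matrix tree theorem, the number of spanning trees equals
the determinant of any cofactor of the Laplacian matrix L.
G has 6 vertices and 7 edges.
Computing the (5 x 5) cofactor determinant gives 15.

15


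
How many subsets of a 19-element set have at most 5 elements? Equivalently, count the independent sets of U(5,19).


Independent sets of U(5,19) are all subsets of size <= 5.
Count = (19 choose 0) + (19 choose 1) + (19 choose 2) + (19 choose 3) + (19 choose 4) + (19 choose 5)
     = 1 + 19 + 171 + 969 + 3876 + 11628
     = 16664.

16664


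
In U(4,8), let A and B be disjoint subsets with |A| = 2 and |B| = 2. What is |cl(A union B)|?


|A union B| = 2 + 2 = 4 (disjoint).
In U(4,8), cl(S) = S if |S| < 4, else cl(S) = E.
Since 4 >= 4, cl(A union B) = E.
|cl(A union B)| = 8.

8


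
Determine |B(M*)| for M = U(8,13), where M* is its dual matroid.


The dual of U(r,n) is U(n-r, n) = U(5,13).
Bases of U(5,13) are all (5)-element subsets.
|B(M*)| = C(13,5) = 1287.

1287


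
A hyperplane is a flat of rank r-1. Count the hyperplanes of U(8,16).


Hyperplanes of U(8,16) are flats of rank 7.
In a uniform matroid, these are exactly the (7)-element subsets.
Count = C(16,7) = 11440.

11440


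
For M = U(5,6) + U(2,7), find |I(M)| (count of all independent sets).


For a direct sum, |I(M1+M2)| = |I(M1)| * |I(M2)|.
|I(U(5,6))| = sum C(6,k) for k=0..5 = 63.
|I(U(2,7))| = sum C(7,k) for k=0..2 = 29.
Total = 63 * 29 = 1827.

1827


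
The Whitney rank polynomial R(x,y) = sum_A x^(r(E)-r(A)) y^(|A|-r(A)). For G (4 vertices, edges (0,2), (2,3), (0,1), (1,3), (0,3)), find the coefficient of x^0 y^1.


R(x,y) = sum over A in 2^E of x^(r(E)-r(A)) * y^(|A|-r(A)).
G has 4 vertices, 5 edges. r(E) = 3.
Enumerate all 2^5 = 32 subsets.
Count subsets with r(E)-r(A)=0 and |A|-r(A)=1: 5.

5


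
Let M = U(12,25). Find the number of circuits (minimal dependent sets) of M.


In U(12,25), circuits are the (13)-element subsets.
Any set of 13 elements is dependent, and removing any one element gives
an independent set of size 12, so it is a minimal dependent set.
Number of circuits = C(25,13) = 5200300.

5200300


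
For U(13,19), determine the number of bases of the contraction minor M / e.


Contracting e from U(13,19) gives U(12,18).
Bases of U(12,18) = C(18,12) = 18564.

18564


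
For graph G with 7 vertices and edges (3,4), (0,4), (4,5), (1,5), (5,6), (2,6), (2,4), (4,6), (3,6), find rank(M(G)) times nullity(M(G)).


r(M) = |V| - c = 7 - 1 = 6.
nullity = |E| - r(M) = 9 - 6 = 3.
Product = 6 * 3 = 18.

18


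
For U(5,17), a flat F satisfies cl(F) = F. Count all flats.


Flats of U(5,17): every subset of size < 5 is a flat, plus E itself.
Count = C(17,0) + C(17,1) + C(17,2) + C(17,3) + C(17,4) + 1
     = 1 + 17 + 136 + 680 + 2380 + 1
     = 3215.

3215


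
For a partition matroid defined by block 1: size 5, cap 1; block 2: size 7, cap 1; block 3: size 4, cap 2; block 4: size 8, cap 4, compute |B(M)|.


A basis picks exactly ci elements from block i.
Number of bases = product of C(|Si|, ci).
= C(5,1) * C(7,1) * C(4,2) * C(8,4)
= 5 * 7 * 6 * 70
= 14700.

14700


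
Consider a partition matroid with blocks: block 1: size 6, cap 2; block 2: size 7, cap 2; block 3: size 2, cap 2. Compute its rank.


Rank of a partition matroid = sum of min(|Si|, ci) for each block.
= min(6,2) + min(7,2) + min(2,2)
= 2 + 2 + 2
= 6.

6


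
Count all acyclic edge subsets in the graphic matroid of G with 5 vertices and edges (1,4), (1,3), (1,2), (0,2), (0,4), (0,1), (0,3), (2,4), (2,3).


An independent set in a graphic matroid is an acyclic edge subset.
G has 5 vertices and 9 edges.
Enumerate all 2^9 = 512 subsets, checking for acyclicity.
Total independent sets = 198.

198
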